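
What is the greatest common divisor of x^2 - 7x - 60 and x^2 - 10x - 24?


Factor each:
  x^2 - 7x - 60 = (x - 12)(x + 5)
  x^2 - 10x - 24 = (x - 12)(x + 2)
Common monic factor: x - 12


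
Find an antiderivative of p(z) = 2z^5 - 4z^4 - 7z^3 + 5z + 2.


Reverse power rule on each term:
  ∫ 2z^5 dz = (1/3)z^6
  ∫ -4z^4 dz = -(4/5)z^5
  ∫ -7z^3 dz = -(7/4)z^4
  ∫ 5z dz = (5/2)z^2
  ∫ 2 dz = 2z
F(z) = (1/3)z^6 - (4/5)z^5 - (7/4)z^4 + (5/2)z^2 + 2z + C


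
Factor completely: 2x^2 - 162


Roots satisfy r1 + r2 = -b/a = 0 and r1*r2 = c/a = -81.
So r1 = 9, r2 = -9.
2x^2 - 162 = 2(x - r1)(x - r2) = 2(x - 9)(x + 9)


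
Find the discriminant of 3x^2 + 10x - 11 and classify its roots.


D = b^2 - 4ac = (10)^2 - 4(3)(-11) = 100 + 132 = 232
Since D > 0: two distinct irrational roots


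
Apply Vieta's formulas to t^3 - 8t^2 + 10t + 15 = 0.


Monic cubic t^3+bt^2+ct+d=0: sum=-b, pairwise sum=c, product=-d.
b=-8, c=10, d=15
r1+r2+r3 = 8
r1r2+r1r3+r2r3 = 10
r1r2r3 = -15


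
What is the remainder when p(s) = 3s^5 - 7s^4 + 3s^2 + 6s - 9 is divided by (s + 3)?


By the Remainder Theorem, the remainder equals p(-3):
  3*(-3)^5 = -729
  -7*(-3)^4 = -567
  0*(-3)^3 = 0
  3*(-3)^2 = 27
  6*(-3)^1 = -18
  constant: -9
Sum: -729 - 567 + 0 + 27 - 18 - 9 = -1296


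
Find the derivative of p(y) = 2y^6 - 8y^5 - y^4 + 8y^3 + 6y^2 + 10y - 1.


Apply the power rule term by term:
  d/dy(2y^6) = 12y^5
  d/dy(-8y^5) = -40y^4
  d/dy(-y^4) = -4y^3
  d/dy(8y^3) = 24y^2
  d/dy(6y^2) = 12y
  d/dy(10y) = 10
  d/dy(-1) = 0
p'(y) = 12y^5 - 40y^4 - 4y^3 + 24y^2 + 12y + 10


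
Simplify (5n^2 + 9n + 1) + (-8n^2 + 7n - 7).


Align terms by degree and add:
  5n^2 + 9n + 1
  -8n^2 + 7n - 7
= -3n^2 + 16n - 6


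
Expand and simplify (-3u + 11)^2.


Expand (-3u + 11)^2 by repeated multiplication:
= 9u^2 - 66u + 121


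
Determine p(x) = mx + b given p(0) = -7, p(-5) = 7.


p(x) = mx + b. Using p(0)=-7, p(-5)=7:
m = (-7 - 7)/(0 + 5) = -14/5 = -14/5
b = -7 - m*(0) = -7 = -7
p(x) = -(14/5)x - 7


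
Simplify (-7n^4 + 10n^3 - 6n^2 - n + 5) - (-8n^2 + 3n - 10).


Distribute the minus sign:
  (-7n^4 + 10n^3 - 6n^2 - n + 5)
- (-8n^2 + 3n - 10)
Negate second polynomial: 8n^2 - 3n + 10
Add: -7n^4 + 10n^3 + 2n^2 - 4n + 15


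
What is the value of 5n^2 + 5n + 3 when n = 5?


Using direct substitution:
  5 * (5)^2 = 125
  5 * (5)^1 = 25
  constant: 3
Sum = 125 + 25 + 3 = 153


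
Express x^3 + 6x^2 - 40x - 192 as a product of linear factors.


Try integer roots (divisors of -192). x=-8: p(-8)=0.
Divide out (x + 8): quotient is x^2 - 2x - 24.
Factor the quadratic: (x + 4)(x - 6)
Result: (x + 8)(x + 4)(x - 6)


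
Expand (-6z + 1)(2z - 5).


Distribute each term of the first polynomial:
  (-6z)(2z - 5) = -12z^2 + 30z
  (1)(2z - 5) = 2z - 5
Sum: -12z^2 + 32z - 5


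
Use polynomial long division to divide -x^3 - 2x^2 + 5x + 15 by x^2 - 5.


(-x^3 - 2x^2 + 5x + 15) / (x^2 - 5)
Step 1: -x * (x^2 - 5) = -x^3 + 5x; subtract.
Step 2: -2 * (x^2 - 5) = -2x^2 + 10; subtract.
Quotient: -x - 2, Remainder: 5


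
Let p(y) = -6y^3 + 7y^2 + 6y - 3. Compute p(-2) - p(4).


p(-2) = 61
p(4) = -251
p(-2) - p(4) = 61 + 251 = 312


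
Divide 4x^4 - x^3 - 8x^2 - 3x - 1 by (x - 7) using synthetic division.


Synthetic division with c = 7. Coefficients: 4, -1, -8, -3, -1
Bring down 4.
  4 * 7 = 28; 28 - 1 = 27
  27 * 7 = 189; 189 - 8 = 181
  181 * 7 = 1267; 1267 - 3 = 1264
  1264 * 7 = 8848; 8848 - 1 = 8847
Quotient: 4x^3 + 27x^2 + 181x + 1264, Remainder: 8847


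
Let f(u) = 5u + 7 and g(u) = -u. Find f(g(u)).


Substitute g(u) into f:
f(g(u)) = 5*(-u) + 7
Expand and combine: -5u + 7


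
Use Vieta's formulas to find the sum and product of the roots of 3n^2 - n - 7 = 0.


For an^2+bn+c=0: sum = -b/a, product = c/a.
a=3, b=-1, c=-7
Sum = -(-1)/3 = 1/3
Product = (-7)/3 = -7/3


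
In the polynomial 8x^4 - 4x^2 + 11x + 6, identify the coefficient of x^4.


Read off the coefficient of x^4: 8


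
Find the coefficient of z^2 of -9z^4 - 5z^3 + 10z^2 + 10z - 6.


Read off the coefficient of z^2: 10


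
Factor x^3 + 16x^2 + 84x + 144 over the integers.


Try integer roots (divisors of 144). x=-6: p(-6)=0.
Divide out (x + 6): quotient is x^2 + 10x + 24.
Factor the quadratic: (x + 4)(x + 6)
Result: (x + 6)(x + 4)(x + 6)


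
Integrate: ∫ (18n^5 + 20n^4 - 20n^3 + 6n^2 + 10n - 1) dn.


Reverse power rule on each term:
  ∫ 18n^5 dn = 3n^6
  ∫ 20n^4 dn = 4n^5
  ∫ -20n^3 dn = -5n^4
  ∫ 6n^2 dn = 2n^3
  ∫ 10n dn = 5n^2
  ∫ -1 dn = -n
F(n) = 3n^6 + 4n^5 - 5n^4 + 2n^3 + 5n^2 - n + C


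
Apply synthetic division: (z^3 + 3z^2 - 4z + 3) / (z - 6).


Synthetic division with c = 6. Coefficients: 1, 3, -4, 3
Bring down 1.
  1 * 6 = 6; 6 + 3 = 9
  9 * 6 = 54; 54 - 4 = 50
  50 * 6 = 300; 300 + 3 = 303
Quotient: z^2 + 9z + 50, Remainder: 303


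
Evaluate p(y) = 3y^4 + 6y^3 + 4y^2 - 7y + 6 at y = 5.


Using direct substitution:
  3 * (5)^4 = 1875
  6 * (5)^3 = 750
  4 * (5)^2 = 100
  -7 * (5)^1 = -35
  constant: 6
Sum = 1875 + 750 + 100 - 35 + 6 = 2696


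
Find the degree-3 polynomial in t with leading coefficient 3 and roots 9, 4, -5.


p(t) = 3(t - 9)(t - 4)(t + 5)
Expand: 3t^3 - 24t^2 - 87t + 540


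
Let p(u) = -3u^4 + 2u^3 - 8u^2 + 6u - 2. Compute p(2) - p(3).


p(2) = -54
p(3) = -245
p(2) - p(3) = -54 + 245 = 191


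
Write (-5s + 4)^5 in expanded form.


Expand (-5s + 4)^5 by repeated multiplication:
  (-5s + 4)^2 = 25s^2 - 40s + 16
  (-5s + 4)^3 = -125s^3 + 300s^2 - 240s + 64
  (-5s + 4)^4 = 625s^4 - 2000s^3 + 2400s^2 - 1280s + 256
= -3125s^5 + 12500s^4 - 20000s^3 + 16000s^2 - 6400s + 1024


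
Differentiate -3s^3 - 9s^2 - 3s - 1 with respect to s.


Apply the power rule term by term:
  d/ds(-3s^3) = -9s^2
  d/ds(-9s^2) = -18s
  d/ds(-3s) = -3
  d/ds(-1) = 0
p'(s) = -9s^2 - 18s - 3


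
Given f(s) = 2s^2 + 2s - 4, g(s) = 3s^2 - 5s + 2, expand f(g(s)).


Substitute g(s) into f:
f(g(s)) = 2*(3s^2 - 5s + 2)^2 + 2*(3s^2 - 5s + 2) + (-4)
(3s^2 - 5s + 2)^2 = 9s^4 - 30s^3 + 37s^2 - 20s + 4
Expand and combine: 18s^4 - 60s^3 + 80s^2 - 50s + 8


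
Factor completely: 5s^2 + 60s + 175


Roots satisfy r1 + r2 = -b/a = -12 and r1*r2 = c/a = 35.
So r1 = -7, r2 = -5.
5s^2 + 60s + 175 = 5(s - r1)(s - r2) = 5(s + 7)(s + 5)


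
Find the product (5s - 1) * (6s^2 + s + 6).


Distribute each term of the first polynomial:
  (5s)(6s^2 + s + 6) = 30s^3 + 5s^2 + 30s
  (-1)(6s^2 + s + 6) = -6s^2 - s - 6
Sum: 30s^3 - s^2 + 29s - 6


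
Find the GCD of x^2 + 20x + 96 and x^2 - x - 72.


Factor each:
  x^2 + 20x + 96 = (x + 8)(x + 12)
  x^2 - x - 72 = (x + 8)(x - 9)
Common monic factor: x + 8


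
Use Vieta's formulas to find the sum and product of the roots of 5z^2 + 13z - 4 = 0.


For az^2+bz+c=0: sum = -b/a, product = c/a.
a=5, b=13, c=-4
Sum = -(13)/5 = -13/5
Product = (-4)/5 = -4/5


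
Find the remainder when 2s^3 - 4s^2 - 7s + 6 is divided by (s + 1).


By the Remainder Theorem, the remainder equals p(-1):
  2*(-1)^3 = -2
  -4*(-1)^2 = -4
  -7*(-1)^1 = 7
  constant: 6
Sum: -2 - 4 + 7 + 6 = 7


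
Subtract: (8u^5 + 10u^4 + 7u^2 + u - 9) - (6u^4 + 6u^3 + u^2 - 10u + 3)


Distribute the minus sign:
  (8u^5 + 10u^4 + 7u^2 + u - 9)
- (6u^4 + 6u^3 + u^2 - 10u + 3)
Negate second polynomial: -6u^4 - 6u^3 - u^2 + 10u - 3
Add: 8u^5 + 4u^4 - 6u^3 + 6u^2 + 11u - 12


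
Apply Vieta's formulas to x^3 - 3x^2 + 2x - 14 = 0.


Monic cubic x^3+bx^2+cx+d=0: sum=-b, pairwise sum=c, product=-d.
b=-3, c=2, d=-14
r1+r2+r3 = 3
r1r2+r1r3+r2r3 = 2
r1r2r3 = 14


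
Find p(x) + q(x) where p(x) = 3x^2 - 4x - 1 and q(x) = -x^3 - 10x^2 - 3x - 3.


Align terms by degree and add:
  3x^2 - 4x - 1
  -x^3 - 10x^2 - 3x - 3
= -x^3 - 7x^2 - 7x - 4


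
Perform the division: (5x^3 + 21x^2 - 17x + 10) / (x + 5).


(5x^3 + 21x^2 - 17x + 10) / (x + 5)
Step 1: 5x^2 * (x + 5) = 5x^3 + 25x^2; subtract.
Step 2: -4x * (x + 5) = -4x^2 - 20x; subtract.
Step 3: 3 * (x + 5) = 3x + 15; subtract.
Quotient: 5x^2 - 4x + 3, Remainder: -5


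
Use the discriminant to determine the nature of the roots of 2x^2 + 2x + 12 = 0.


D = b^2 - 4ac = (2)^2 - 4(2)(12) = 4 - 96 = -92
Since D < 0: two complex conjugate roots (no real roots)


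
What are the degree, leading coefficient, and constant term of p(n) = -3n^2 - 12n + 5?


Highest power of n is 2, with coefficient -3. Constant term is 5.
Degree = 2, leading coefficient = -3, constant term = 5


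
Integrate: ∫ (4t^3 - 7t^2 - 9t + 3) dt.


Reverse power rule on each term:
  ∫ 4t^3 dt = t^4
  ∫ -7t^2 dt = -(7/3)t^3
  ∫ -9t dt = -(9/2)t^2
  ∫ 3 dt = 3t
F(t) = t^4 - (7/3)t^3 - (9/2)t^2 + 3t + C


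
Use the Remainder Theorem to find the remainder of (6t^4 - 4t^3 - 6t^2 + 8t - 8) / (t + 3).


By the Remainder Theorem, the remainder equals p(-3):
  6*(-3)^4 = 486
  -4*(-3)^3 = 108
  -6*(-3)^2 = -54
  8*(-3)^1 = -24
  constant: -8
Sum: 486 + 108 - 54 - 24 - 8 = 508


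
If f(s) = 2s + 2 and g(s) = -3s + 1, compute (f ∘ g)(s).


Substitute g(s) into f:
f(g(s)) = 2*(-3s + 1) + 2
Expand and combine: -6s + 4


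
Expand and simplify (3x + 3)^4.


Expand (3x + 3)^4 by repeated multiplication:
  (3x + 3)^2 = 9x^2 + 18x + 9
  (3x + 3)^3 = 27x^3 + 81x^2 + 81x + 27
= 81x^4 + 324x^3 + 486x^2 + 324x + 81


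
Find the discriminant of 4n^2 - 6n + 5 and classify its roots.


D = b^2 - 4ac = (-6)^2 - 4(4)(5) = 36 - 80 = -44
Since D < 0: two complex conjugate roots (no real roots)


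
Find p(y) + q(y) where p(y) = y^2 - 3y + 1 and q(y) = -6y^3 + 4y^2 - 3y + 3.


Align terms by degree and add:
  y^2 - 3y + 1
  -6y^3 + 4y^2 - 3y + 3
= -6y^3 + 5y^2 - 6y + 4


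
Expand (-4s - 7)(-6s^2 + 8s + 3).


Distribute each term of the first polynomial:
  (-4s)(-6s^2 + 8s + 3) = 24s^3 - 32s^2 - 12s
  (-7)(-6s^2 + 8s + 3) = 42s^2 - 56s - 21
Sum: 24s^3 + 10s^2 - 68s - 21


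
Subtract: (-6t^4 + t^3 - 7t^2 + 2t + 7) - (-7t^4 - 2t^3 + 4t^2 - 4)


Distribute the minus sign:
  (-6t^4 + t^3 - 7t^2 + 2t + 7)
- (-7t^4 - 2t^3 + 4t^2 - 4)
Negate second polynomial: 7t^4 + 2t^3 - 4t^2 + 4
Add: t^4 + 3t^3 - 11t^2 + 2t + 11


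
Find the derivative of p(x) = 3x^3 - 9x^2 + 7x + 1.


Apply the power rule term by term:
  d/dx(3x^3) = 9x^2
  d/dx(-9x^2) = -18x
  d/dx(7x) = 7
  d/dx(1) = 0
p'(x) = 9x^2 - 18x + 7


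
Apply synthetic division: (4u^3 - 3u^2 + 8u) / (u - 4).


Synthetic division with c = 4. Coefficients: 4, -3, 8, 0
Bring down 4.
  4 * 4 = 16; 16 - 3 = 13
  13 * 4 = 52; 52 + 8 = 60
  60 * 4 = 240; 240 + 0 = 240
Quotient: 4u^2 + 13u + 60, Remainder: 240


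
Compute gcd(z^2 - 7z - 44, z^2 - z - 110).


Factor each:
  z^2 - 7z - 44 = (z - 11)(z + 4)
  z^2 - z - 110 = (z - 11)(z + 10)
Common monic factor: z - 11


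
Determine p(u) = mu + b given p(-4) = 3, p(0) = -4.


p(u) = mu + b. Using p(-4)=3, p(0)=-4:
m = (3 + 4)/(-4) = 7/-4 = -7/4
b = 3 - m*(-4) = 3 - 7 = -4
p(u) = -(7/4)u - 4


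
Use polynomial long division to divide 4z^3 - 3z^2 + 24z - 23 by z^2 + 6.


(4z^3 - 3z^2 + 24z - 23) / (z^2 + 6)
Step 1: 4z * (z^2 + 6) = 4z^3 + 24z; subtract.
Step 2: -3 * (z^2 + 6) = -3z^2 - 18; subtract.
Quotient: 4z - 3, Remainder: -5


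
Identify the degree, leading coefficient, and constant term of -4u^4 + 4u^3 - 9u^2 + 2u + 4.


Highest power of u is 4, with coefficient -4. Constant term is 4.
Degree = 4, leading coefficient = -4, constant term = 4


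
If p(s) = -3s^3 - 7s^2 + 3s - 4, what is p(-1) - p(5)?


p(-1) = -11
p(5) = -539
p(-1) - p(5) = -11 + 539 = 528


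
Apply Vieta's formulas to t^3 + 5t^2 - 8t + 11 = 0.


Monic cubic t^3+bt^2+ct+d=0: sum=-b, pairwise sum=c, product=-d.
b=5, c=-8, d=11
r1+r2+r3 = -5
r1r2+r1r3+r2r3 = -8
r1r2r3 = -11


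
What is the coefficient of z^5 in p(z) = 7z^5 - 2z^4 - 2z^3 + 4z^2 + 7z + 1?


Read off the coefficient of z^5: 7


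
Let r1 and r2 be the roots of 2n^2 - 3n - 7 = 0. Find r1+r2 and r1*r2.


For an^2+bn+c=0: sum = -b/a, product = c/a.
a=2, b=-3, c=-7
Sum = -(-3)/2 = 3/2
Product = (-7)/2 = -7/2


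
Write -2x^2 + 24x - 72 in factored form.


Roots satisfy r1 + r2 = -b/a = 12 and r1*r2 = c/a = 36.
So r1 = 6, r2 = 6.
-2x^2 + 24x - 72 = -2(x - r1)(x - r2) = -2(x - 6)(x - 6)


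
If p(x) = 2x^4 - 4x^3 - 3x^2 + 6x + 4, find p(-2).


Using direct substitution:
  2 * (-2)^4 = 32
  -4 * (-2)^3 = 32
  -3 * (-2)^2 = -12
  6 * (-2)^1 = -12
  constant: 4
Sum = 32 + 32 - 12 - 12 + 4 = 44


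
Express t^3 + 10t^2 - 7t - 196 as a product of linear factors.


Try integer roots (divisors of -196). t=4: p(4)=0.
Divide out (t - 4): quotient is t^2 + 14t + 49.
Factor the quadratic: (t + 7)(t + 7)
Result: (t - 4)(t + 7)(t + 7)


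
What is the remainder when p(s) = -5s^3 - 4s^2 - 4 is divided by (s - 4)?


By the Remainder Theorem, the remainder equals p(4):
  -5*(4)^3 = -320
  -4*(4)^2 = -64
  0*(4)^1 = 0
  constant: -4
Sum: -320 - 64 + 0 - 4 = -388


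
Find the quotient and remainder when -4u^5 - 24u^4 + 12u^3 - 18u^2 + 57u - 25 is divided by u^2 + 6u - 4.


(-4u^5 - 24u^4 + 12u^3 - 18u^2 + 57u - 25) / (u^2 + 6u - 4)
Step 1: -4u^3 * (u^2 + 6u - 4) = -4u^5 - 24u^4 + 16u^3; subtract.
Step 2: 0 * (u^2 + 6u - 4) = 0; subtract.
Step 3: -4u * (u^2 + 6u - 4) = -4u^3 - 24u^2 + 16u; subtract.
Step 4: 6 * (u^2 + 6u - 4) = 6u^2 + 36u - 24; subtract.
Quotient: -4u^3 - 4u + 6, Remainder: 5u - 1


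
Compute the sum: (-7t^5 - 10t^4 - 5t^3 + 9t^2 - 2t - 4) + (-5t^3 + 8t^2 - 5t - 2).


Align terms by degree and add:
  -7t^5 - 10t^4 - 5t^3 + 9t^2 - 2t - 4
  -5t^3 + 8t^2 - 5t - 2
= -7t^5 - 10t^4 - 10t^3 + 17t^2 - 7t - 6


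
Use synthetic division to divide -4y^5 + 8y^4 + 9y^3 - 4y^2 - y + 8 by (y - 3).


Synthetic division with c = 3. Coefficients: -4, 8, 9, -4, -1, 8
Bring down -4.
  -4 * 3 = -12; -12 + 8 = -4
  -4 * 3 = -12; -12 + 9 = -3
  -3 * 3 = -9; -9 - 4 = -13
  -13 * 3 = -39; -39 - 1 = -40
  -40 * 3 = -120; -120 + 8 = -112
Quotient: -4y^4 - 4y^3 - 3y^2 - 13y - 40, Remainder: -112


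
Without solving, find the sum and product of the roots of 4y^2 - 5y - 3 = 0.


For ay^2+by+c=0: sum = -b/a, product = c/a.
a=4, b=-5, c=-3
Sum = -(-5)/4 = 5/4
Product = (-3)/4 = -3/4


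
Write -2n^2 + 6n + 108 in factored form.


Roots satisfy r1 + r2 = -b/a = 3 and r1*r2 = c/a = -54.
So r1 = -6, r2 = 9.
-2n^2 + 6n + 108 = -2(n - r1)(n - r2) = -2(n + 6)(n - 9)


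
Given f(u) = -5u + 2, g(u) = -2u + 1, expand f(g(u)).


Substitute g(u) into f:
f(g(u)) = -5*(-2u + 1) + 2
Expand and combine: 10u - 3


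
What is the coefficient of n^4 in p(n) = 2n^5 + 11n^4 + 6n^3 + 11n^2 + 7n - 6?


Read off the coefficient of n^4: 11


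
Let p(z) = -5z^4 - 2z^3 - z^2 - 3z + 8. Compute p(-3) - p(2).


p(-3) = -343
p(2) = -98
p(-3) - p(2) = -343 + 98 = -245


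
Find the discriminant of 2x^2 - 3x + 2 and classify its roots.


D = b^2 - 4ac = (-3)^2 - 4(2)(2) = 9 - 16 = -7
Since D < 0: two complex conjugate roots (no real roots)


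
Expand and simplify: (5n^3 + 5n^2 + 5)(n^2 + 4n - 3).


Distribute each term of the first polynomial:
  (5n^3)(n^2 + 4n - 3) = 5n^5 + 20n^4 - 15n^3
  (5n^2)(n^2 + 4n - 3) = 5n^4 + 20n^3 - 15n^2
  (5)(n^2 + 4n - 3) = 5n^2 + 20n - 15
Sum: 5n^5 + 25n^4 + 5n^3 - 10n^2 + 20n - 15


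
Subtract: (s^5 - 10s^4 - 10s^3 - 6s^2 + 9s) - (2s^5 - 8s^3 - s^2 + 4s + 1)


Distribute the minus sign:
  (s^5 - 10s^4 - 10s^3 - 6s^2 + 9s)
- (2s^5 - 8s^3 - s^2 + 4s + 1)
Negate second polynomial: -2s^5 + 8s^3 + s^2 - 4s - 1
Add: -s^5 - 10s^4 - 2s^3 - 5s^2 + 5s - 1


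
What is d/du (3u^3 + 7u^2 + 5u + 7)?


Apply the power rule term by term:
  d/du(3u^3) = 9u^2
  d/du(7u^2) = 14u
  d/du(5u) = 5
  d/du(7) = 0
p'(u) = 9u^2 + 14u + 5


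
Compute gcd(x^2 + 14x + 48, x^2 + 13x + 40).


Factor each:
  x^2 + 14x + 48 = (x + 8)(x + 6)
  x^2 + 13x + 40 = (x + 8)(x + 5)
Common monic factor: x + 8


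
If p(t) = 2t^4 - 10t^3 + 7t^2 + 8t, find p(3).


Using direct substitution:
  2 * (3)^4 = 162
  -10 * (3)^3 = -270
  7 * (3)^2 = 63
  8 * (3)^1 = 24
  constant: 0
Sum = 162 - 270 + 63 + 24 + 0 = -21


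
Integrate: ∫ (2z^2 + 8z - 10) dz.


Reverse power rule on each term:
  ∫ 2z^2 dz = (2/3)z^3
  ∫ 8z dz = 4z^2
  ∫ -10 dz = -10z
F(z) = (2/3)z^3 + 4z^2 - 10z + C


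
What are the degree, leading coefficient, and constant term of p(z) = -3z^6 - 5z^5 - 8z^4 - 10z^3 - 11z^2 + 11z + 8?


Highest power of z is 6, with coefficient -3. Constant term is 8.
Degree = 6, leading coefficient = -3, constant term = 8


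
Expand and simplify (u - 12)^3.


Expand (u - 12)^3 by repeated multiplication:
  (u - 12)^2 = u^2 - 24u + 144
= u^3 - 36u^2 + 432u - 1728


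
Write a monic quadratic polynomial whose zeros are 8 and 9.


p(y) = (y - 8)(y - 9)
Expand: y^2 - 17y + 72


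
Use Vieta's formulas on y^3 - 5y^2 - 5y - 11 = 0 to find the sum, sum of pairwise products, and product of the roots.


Monic cubic y^3+by^2+cy+d=0: sum=-b, pairwise sum=c, product=-d.
b=-5, c=-5, d=-11
r1+r2+r3 = 5
r1r2+r1r3+r2r3 = -5
r1r2r3 = 11


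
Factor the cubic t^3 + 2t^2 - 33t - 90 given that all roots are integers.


Try integer roots (divisors of -90). t=-5: p(-5)=0.
Divide out (t + 5): quotient is t^2 - 3t - 18.
Factor the quadratic: (t + 3)(t - 6)
Result: (t + 5)(t + 3)(t - 6)


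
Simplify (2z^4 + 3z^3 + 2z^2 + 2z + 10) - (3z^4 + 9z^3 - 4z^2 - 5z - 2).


Distribute the minus sign:
  (2z^4 + 3z^3 + 2z^2 + 2z + 10)
- (3z^4 + 9z^3 - 4z^2 - 5z - 2)
Negate second polynomial: -3z^4 - 9z^3 + 4z^2 + 5z + 2
Add: -z^4 - 6z^3 + 6z^2 + 7z + 12


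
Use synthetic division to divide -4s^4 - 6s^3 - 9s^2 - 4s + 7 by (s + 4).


Synthetic division with c = -4. Coefficients: -4, -6, -9, -4, 7
Bring down -4.
  -4 * -4 = 16; 16 - 6 = 10
  10 * -4 = -40; -40 - 9 = -49
  -49 * -4 = 196; 196 - 4 = 192
  192 * -4 = -768; -768 + 7 = -761
Quotient: -4s^3 + 10s^2 - 49s + 192, Remainder: -761


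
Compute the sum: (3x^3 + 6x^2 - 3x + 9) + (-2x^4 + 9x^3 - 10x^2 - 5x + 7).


Align terms by degree and add:
  3x^3 + 6x^2 - 3x + 9
  -2x^4 + 9x^3 - 10x^2 - 5x + 7
= -2x^4 + 12x^3 - 4x^2 - 8x + 16


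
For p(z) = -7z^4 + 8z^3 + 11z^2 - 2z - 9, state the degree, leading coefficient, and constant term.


Highest power of z is 4, with coefficient -7. Constant term is -9.
Degree = 4, leading coefficient = -7, constant term = -9


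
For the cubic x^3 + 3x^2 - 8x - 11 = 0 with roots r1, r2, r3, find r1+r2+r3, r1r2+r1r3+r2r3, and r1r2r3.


Monic cubic x^3+bx^2+cx+d=0: sum=-b, pairwise sum=c, product=-d.
b=3, c=-8, d=-11
r1+r2+r3 = -3
r1r2+r1r3+r2r3 = -8
r1r2r3 = 11


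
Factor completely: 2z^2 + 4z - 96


Roots satisfy r1 + r2 = -b/a = -2 and r1*r2 = c/a = -48.
So r1 = 6, r2 = -8.
2z^2 + 4z - 96 = 2(z - r1)(z - r2) = 2(z - 6)(z + 8)


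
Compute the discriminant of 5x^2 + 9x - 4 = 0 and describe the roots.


D = b^2 - 4ac = (9)^2 - 4(5)(-4) = 81 + 80 = 161
Since D > 0: two distinct irrational roots


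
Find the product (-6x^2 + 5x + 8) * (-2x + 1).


Distribute each term of the first polynomial:
  (-6x^2)(-2x + 1) = 12x^3 - 6x^2
  (5x)(-2x + 1) = -10x^2 + 5x
  (8)(-2x + 1) = -16x + 8
Sum: 12x^3 - 16x^2 - 11x + 8


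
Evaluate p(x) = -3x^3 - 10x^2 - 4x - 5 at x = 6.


Using direct substitution:
  -3 * (6)^3 = -648
  -10 * (6)^2 = -360
  -4 * (6)^1 = -24
  constant: -5
Sum = -648 - 360 - 24 - 5 = -1037


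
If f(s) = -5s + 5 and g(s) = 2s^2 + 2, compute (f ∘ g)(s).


Substitute g(s) into f:
f(g(s)) = -5*(2s^2 + 2) + 5
Expand and combine: -10s^2 - 5


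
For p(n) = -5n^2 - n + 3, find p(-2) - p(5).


p(-2) = -15
p(5) = -127
p(-2) - p(5) = -15 + 127 = 112


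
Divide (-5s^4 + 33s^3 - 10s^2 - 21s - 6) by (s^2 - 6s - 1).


(-5s^4 + 33s^3 - 10s^2 - 21s - 6) / (s^2 - 6s - 1)
Step 1: -5s^2 * (s^2 - 6s - 1) = -5s^4 + 30s^3 + 5s^2; subtract.
Step 2: 3s * (s^2 - 6s - 1) = 3s^3 - 18s^2 - 3s; subtract.
Step 3: 3 * (s^2 - 6s - 1) = 3s^2 - 18s - 3; subtract.
Quotient: -5s^2 + 3s + 3, Remainder: -3


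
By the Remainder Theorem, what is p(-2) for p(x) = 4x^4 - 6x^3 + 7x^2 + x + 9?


By the Remainder Theorem, the remainder equals p(-2):
  4*(-2)^4 = 64
  -6*(-2)^3 = 48
  7*(-2)^2 = 28
  1*(-2)^1 = -2
  constant: 9
Sum: 64 + 48 + 28 - 2 + 9 = 147


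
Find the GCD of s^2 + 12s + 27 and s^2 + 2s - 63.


Factor each:
  s^2 + 12s + 27 = (s + 9)(s + 3)
  s^2 + 2s - 63 = (s + 9)(s - 7)
Common monic factor: s + 9


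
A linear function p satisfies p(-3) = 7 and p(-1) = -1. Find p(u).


p(u) = mu + b. Using p(-3)=7, p(-1)=-1:
m = (7 + 1)/(-3 + 1) = 8/-2 = -4
b = 7 - m*(-3) = 7 - 12 = -5
p(u) = -4u - 5


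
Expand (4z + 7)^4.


Expand (4z + 7)^4 by repeated multiplication:
  (4z + 7)^2 = 16z^2 + 56z + 49
  (4z + 7)^3 = 64z^3 + 336z^2 + 588z + 343
= 256z^4 + 1792z^3 + 4704z^2 + 5488z + 2401


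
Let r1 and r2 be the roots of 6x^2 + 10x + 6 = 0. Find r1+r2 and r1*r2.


For ax^2+bx+c=0: sum = -b/a, product = c/a.
a=6, b=10, c=6
Sum = -(10)/6 = -5/3
Product = (6)/6 = 1


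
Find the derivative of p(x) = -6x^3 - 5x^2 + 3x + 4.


Apply the power rule term by term:
  d/dx(-6x^3) = -18x^2
  d/dx(-5x^2) = -10x
  d/dx(3x) = 3
  d/dx(4) = 0
p'(x) = -18x^2 - 10x + 3


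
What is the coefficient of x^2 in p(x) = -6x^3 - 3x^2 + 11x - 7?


Read off the coefficient of x^2: -3


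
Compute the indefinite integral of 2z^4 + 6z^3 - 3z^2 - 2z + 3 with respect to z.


Reverse power rule on each term:
  ∫ 2z^4 dz = (2/5)z^5
  ∫ 6z^3 dz = (3/2)z^4
  ∫ -3z^2 dz = -z^3
  ∫ -2z dz = -z^2
  ∫ 3 dz = 3z
F(z) = (2/5)z^5 + (3/2)z^4 - z^3 - z^2 + 3z + C


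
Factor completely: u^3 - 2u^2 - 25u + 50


Try integer roots (divisors of 50). u=5: p(5)=0.
Divide out (u - 5): quotient is u^2 + 3u - 10.
Factor the quadratic: (u + 5)(u - 2)
Result: (u - 5)(u + 5)(u - 2)


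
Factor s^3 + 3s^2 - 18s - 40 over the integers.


Try integer roots (divisors of -40). s=-2: p(-2)=0.
Divide out (s + 2): quotient is s^2 + s - 20.
Factor the quadratic: (s + 5)(s - 4)
Result: (s + 2)(s + 5)(s - 4)


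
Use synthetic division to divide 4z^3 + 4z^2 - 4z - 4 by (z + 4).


Synthetic division with c = -4. Coefficients: 4, 4, -4, -4
Bring down 4.
  4 * -4 = -16; -16 + 4 = -12
  -12 * -4 = 48; 48 - 4 = 44
  44 * -4 = -176; -176 - 4 = -180
Quotient: 4z^2 - 12z + 44, Remainder: -180


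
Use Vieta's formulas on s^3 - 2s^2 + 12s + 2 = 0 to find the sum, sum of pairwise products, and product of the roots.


Monic cubic s^3+bs^2+cs+d=0: sum=-b, pairwise sum=c, product=-d.
b=-2, c=12, d=2
r1+r2+r3 = 2
r1r2+r1r3+r2r3 = 12
r1r2r3 = -2


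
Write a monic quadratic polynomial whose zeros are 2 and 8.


p(t) = (t - 2)(t - 8)
Expand: t^2 - 10t + 16


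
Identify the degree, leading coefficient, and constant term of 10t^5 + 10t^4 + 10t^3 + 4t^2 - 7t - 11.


Highest power of t is 5, with coefficient 10. Constant term is -11.
Degree = 5, leading coefficient = 10, constant term = -11


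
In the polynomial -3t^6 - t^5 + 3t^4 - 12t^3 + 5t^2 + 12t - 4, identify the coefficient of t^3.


Read off the coefficient of t^3: -12


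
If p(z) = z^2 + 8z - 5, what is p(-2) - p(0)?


p(-2) = -17
p(0) = -5
p(-2) - p(0) = -17 + 5 = -12


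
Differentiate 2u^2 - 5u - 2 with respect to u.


Apply the power rule term by term:
  d/du(2u^2) = 4u
  d/du(-5u) = -5
  d/du(-2) = 0
p'(u) = 4u - 5


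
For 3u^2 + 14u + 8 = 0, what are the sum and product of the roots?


For au^2+bu+c=0: sum = -b/a, product = c/a.
a=3, b=14, c=8
Sum = -(14)/3 = -14/3
Product = (8)/3 = 8/3


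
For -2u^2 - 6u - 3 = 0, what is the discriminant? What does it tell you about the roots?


D = b^2 - 4ac = (-6)^2 - 4(-2)(-3) = 36 - 24 = 12
Since D > 0: two distinct irrational roots


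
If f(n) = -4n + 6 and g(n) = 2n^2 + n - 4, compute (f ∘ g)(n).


Substitute g(n) into f:
f(g(n)) = -4*(2n^2 + n - 4) + 6
Expand and combine: -8n^2 - 4n + 22


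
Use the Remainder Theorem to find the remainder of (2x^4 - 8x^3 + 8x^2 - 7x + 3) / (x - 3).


By the Remainder Theorem, the remainder equals p(3):
  2*(3)^4 = 162
  -8*(3)^3 = -216
  8*(3)^2 = 72
  -7*(3)^1 = -21
  constant: 3
Sum: 162 - 216 + 72 - 21 + 3 = 0


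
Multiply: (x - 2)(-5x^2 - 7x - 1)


Distribute each term of the first polynomial:
  (x)(-5x^2 - 7x - 1) = -5x^3 - 7x^2 - x
  (-2)(-5x^2 - 7x - 1) = 10x^2 + 14x + 2
Sum: -5x^3 + 3x^2 + 13x + 2


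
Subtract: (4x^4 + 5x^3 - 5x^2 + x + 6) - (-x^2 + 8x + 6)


Distribute the minus sign:
  (4x^4 + 5x^3 - 5x^2 + x + 6)
- (-x^2 + 8x + 6)
Negate second polynomial: x^2 - 8x - 6
Add: 4x^4 + 5x^3 - 4x^2 - 7x


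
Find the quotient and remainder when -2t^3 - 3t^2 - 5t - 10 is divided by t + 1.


(-2t^3 - 3t^2 - 5t - 10) / (t + 1)
Step 1: -2t^2 * (t + 1) = -2t^3 - 2t^2; subtract.
Step 2: -t * (t + 1) = -t^2 - t; subtract.
Step 3: -4 * (t + 1) = -4t - 4; subtract.
Quotient: -2t^2 - t - 4, Remainder: -6


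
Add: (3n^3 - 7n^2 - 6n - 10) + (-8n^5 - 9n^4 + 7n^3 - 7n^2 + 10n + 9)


Align terms by degree and add:
  3n^3 - 7n^2 - 6n - 10
  -8n^5 - 9n^4 + 7n^3 - 7n^2 + 10n + 9
= -8n^5 - 9n^4 + 10n^3 - 14n^2 + 4n - 1


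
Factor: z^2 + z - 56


Roots satisfy r1 + r2 = -b/a = -1 and r1*r2 = c/a = -56.
So r1 = -8, r2 = 7.
z^2 + z - 56 = (z - r1)(z - r2) = (z + 8)(z - 7)


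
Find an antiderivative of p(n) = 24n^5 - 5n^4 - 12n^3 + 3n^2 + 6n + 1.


Reverse power rule on each term:
  ∫ 24n^5 dn = 4n^6
  ∫ -5n^4 dn = -n^5
  ∫ -12n^3 dn = -3n^4
  ∫ 3n^2 dn = n^3
  ∫ 6n dn = 3n^2
  ∫ 1 dn = n
F(n) = 4n^6 - n^5 - 3n^4 + n^3 + 3n^2 + n + C


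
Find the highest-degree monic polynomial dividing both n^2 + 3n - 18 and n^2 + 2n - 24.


Factor each:
  n^2 + 3n - 18 = (n + 6)(n - 3)
  n^2 + 2n - 24 = (n + 6)(n - 4)
Common monic factor: n + 6


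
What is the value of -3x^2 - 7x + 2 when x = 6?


Using direct substitution:
  -3 * (6)^2 = -108
  -7 * (6)^1 = -42
  constant: 2
Sum = -108 - 42 + 2 = -148


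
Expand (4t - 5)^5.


Expand (4t - 5)^5 by repeated multiplication:
  (4t - 5)^2 = 16t^2 - 40t + 25
  (4t - 5)^3 = 64t^3 - 240t^2 + 300t - 125
  (4t - 5)^4 = 256t^4 - 1280t^3 + 2400t^2 - 2000t + 625
= 1024t^5 - 6400t^4 + 16000t^3 - 20000t^2 + 12500t - 3125


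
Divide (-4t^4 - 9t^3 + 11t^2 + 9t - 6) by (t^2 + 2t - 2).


(-4t^4 - 9t^3 + 11t^2 + 9t - 6) / (t^2 + 2t - 2)
Step 1: -4t^2 * (t^2 + 2t - 2) = -4t^4 - 8t^3 + 8t^2; subtract.
Step 2: -t * (t^2 + 2t - 2) = -t^3 - 2t^2 + 2t; subtract.
Step 3: 5 * (t^2 + 2t - 2) = 5t^2 + 10t - 10; subtract.
Quotient: -4t^2 - t + 5, Remainder: -3t + 4


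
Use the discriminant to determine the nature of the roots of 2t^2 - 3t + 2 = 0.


D = b^2 - 4ac = (-3)^2 - 4(2)(2) = 9 - 16 = -7
Since D < 0: two complex conjugate roots (no real roots)


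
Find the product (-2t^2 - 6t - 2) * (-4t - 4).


Distribute each term of the first polynomial:
  (-2t^2)(-4t - 4) = 8t^3 + 8t^2
  (-6t)(-4t - 4) = 24t^2 + 24t
  (-2)(-4t - 4) = 8t + 8
Sum: 8t^3 + 32t^2 + 32t + 8


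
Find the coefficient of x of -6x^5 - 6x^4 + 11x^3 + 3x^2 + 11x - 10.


Read off the coefficient of x: 11


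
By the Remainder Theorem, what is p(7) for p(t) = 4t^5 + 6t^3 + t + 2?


By the Remainder Theorem, the remainder equals p(7):
  4*(7)^5 = 67228
  0*(7)^4 = 0
  6*(7)^3 = 2058
  0*(7)^2 = 0
  1*(7)^1 = 7
  constant: 2
Sum: 67228 + 0 + 2058 + 0 + 7 + 2 = 69295


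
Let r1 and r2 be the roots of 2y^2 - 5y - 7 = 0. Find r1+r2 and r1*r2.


For ay^2+by+c=0: sum = -b/a, product = c/a.
a=2, b=-5, c=-7
Sum = -(-5)/2 = 5/2
Product = (-7)/2 = -7/2


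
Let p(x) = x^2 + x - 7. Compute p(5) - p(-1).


p(5) = 23
p(-1) = -7
p(5) - p(-1) = 23 + 7 = 30


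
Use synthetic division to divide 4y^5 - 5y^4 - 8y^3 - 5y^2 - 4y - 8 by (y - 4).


Synthetic division with c = 4. Coefficients: 4, -5, -8, -5, -4, -8
Bring down 4.
  4 * 4 = 16; 16 - 5 = 11
  11 * 4 = 44; 44 - 8 = 36
  36 * 4 = 144; 144 - 5 = 139
  139 * 4 = 556; 556 - 4 = 552
  552 * 4 = 2208; 2208 - 8 = 2200
Quotient: 4y^4 + 11y^3 + 36y^2 + 139y + 552, Remainder: 2200


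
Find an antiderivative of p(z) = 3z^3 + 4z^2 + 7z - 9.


Reverse power rule on each term:
  ∫ 3z^3 dz = (3/4)z^4
  ∫ 4z^2 dz = (4/3)z^3
  ∫ 7z dz = (7/2)z^2
  ∫ -9 dz = -9z
F(z) = (3/4)z^4 + (4/3)z^3 + (7/2)z^2 - 9z + C


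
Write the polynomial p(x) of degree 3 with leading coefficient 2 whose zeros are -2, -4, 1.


p(x) = 2(x + 2)(x + 4)(x - 1)
Expand: 2x^3 + 10x^2 + 4x - 16


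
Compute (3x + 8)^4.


Expand (3x + 8)^4 by repeated multiplication:
  (3x + 8)^2 = 9x^2 + 48x + 64
  (3x + 8)^3 = 27x^3 + 216x^2 + 576x + 512
= 81x^4 + 864x^3 + 3456x^2 + 6144x + 4096


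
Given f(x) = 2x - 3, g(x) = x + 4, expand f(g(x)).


Substitute g(x) into f:
f(g(x)) = 2*(x + 4) + (-3)
Expand and combine: 2x + 5


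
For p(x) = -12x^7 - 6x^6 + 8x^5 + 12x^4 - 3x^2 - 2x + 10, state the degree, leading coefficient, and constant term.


Highest power of x is 7, with coefficient -12. Constant term is 10.
Degree = 7, leading coefficient = -12, constant term = 10


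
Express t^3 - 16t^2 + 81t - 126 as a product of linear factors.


Try integer roots (divisors of -126). t=6: p(6)=0.
Divide out (t - 6): quotient is t^2 - 10t + 21.
Factor the quadratic: (t - 3)(t - 7)
Result: (t - 6)(t - 3)(t - 7)


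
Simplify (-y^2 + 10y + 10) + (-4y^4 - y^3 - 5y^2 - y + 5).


Align terms by degree and add:
  -y^2 + 10y + 10
  -4y^4 - y^3 - 5y^2 - y + 5
= -4y^4 - y^3 - 6y^2 + 9y + 15


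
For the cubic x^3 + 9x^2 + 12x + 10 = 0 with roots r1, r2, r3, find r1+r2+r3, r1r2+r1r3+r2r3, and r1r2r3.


Monic cubic x^3+bx^2+cx+d=0: sum=-b, pairwise sum=c, product=-d.
b=9, c=12, d=10
r1+r2+r3 = -9
r1r2+r1r3+r2r3 = 12
r1r2r3 = -10


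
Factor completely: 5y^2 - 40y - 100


Roots satisfy r1 + r2 = -b/a = 8 and r1*r2 = c/a = -20.
So r1 = -2, r2 = 10.
5y^2 - 40y - 100 = 5(y - r1)(y - r2) = 5(y + 2)(y - 10)


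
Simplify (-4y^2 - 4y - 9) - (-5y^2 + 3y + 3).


Distribute the minus sign:
  (-4y^2 - 4y - 9)
- (-5y^2 + 3y + 3)
Negate second polynomial: 5y^2 - 3y - 3
Add: y^2 - 7y - 12


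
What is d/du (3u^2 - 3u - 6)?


Apply the power rule term by term:
  d/du(3u^2) = 6u
  d/du(-3u) = -3
  d/du(-6) = 0
p'(u) = 6u - 3


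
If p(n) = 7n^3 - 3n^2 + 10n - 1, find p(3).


Using direct substitution:
  7 * (3)^3 = 189
  -3 * (3)^2 = -27
  10 * (3)^1 = 30
  constant: -1
Sum = 189 - 27 + 30 - 1 = 191


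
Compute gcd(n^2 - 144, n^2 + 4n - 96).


Factor each:
  n^2 - 144 = (n + 12)(n - 12)
  n^2 + 4n - 96 = (n + 12)(n - 8)
Common monic factor: n + 12


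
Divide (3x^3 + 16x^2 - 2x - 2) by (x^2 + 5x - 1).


(3x^3 + 16x^2 - 2x - 2) / (x^2 + 5x - 1)
Step 1: 3x * (x^2 + 5x - 1) = 3x^3 + 15x^2 - 3x; subtract.
Step 2: 1 * (x^2 + 5x - 1) = x^2 + 5x - 1; subtract.
Quotient: 3x + 1, Remainder: -4x - 1


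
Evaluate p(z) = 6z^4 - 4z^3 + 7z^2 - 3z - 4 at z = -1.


Using direct substitution:
  6 * (-1)^4 = 6
  -4 * (-1)^3 = 4
  7 * (-1)^2 = 7
  -3 * (-1)^1 = 3
  constant: -4
Sum = 6 + 4 + 7 + 3 - 4 = 16


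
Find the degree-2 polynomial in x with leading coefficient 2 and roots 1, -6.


p(x) = 2(x - 1)(x + 6)
Expand: 2x^2 + 10x - 12


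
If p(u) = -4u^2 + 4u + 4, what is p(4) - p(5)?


p(4) = -44
p(5) = -76
p(4) - p(5) = -44 + 76 = 32


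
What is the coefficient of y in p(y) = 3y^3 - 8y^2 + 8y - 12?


Read off the coefficient of y: 8


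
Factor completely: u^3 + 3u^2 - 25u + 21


Try integer roots (divisors of 21). u=3: p(3)=0.
Divide out (u - 3): quotient is u^2 + 6u - 7.
Factor the quadratic: (u + 7)(u - 1)
Result: (u - 3)(u + 7)(u - 1)


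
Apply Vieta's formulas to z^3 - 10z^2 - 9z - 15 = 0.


Monic cubic z^3+bz^2+cz+d=0: sum=-b, pairwise sum=c, product=-d.
b=-10, c=-9, d=-15
r1+r2+r3 = 10
r1r2+r1r3+r2r3 = -9
r1r2r3 = 15


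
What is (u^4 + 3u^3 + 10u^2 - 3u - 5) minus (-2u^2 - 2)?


Distribute the minus sign:
  (u^4 + 3u^3 + 10u^2 - 3u - 5)
- (-2u^2 - 2)
Negate second polynomial: 2u^2 + 2
Add: u^4 + 3u^3 + 12u^2 - 3u - 3


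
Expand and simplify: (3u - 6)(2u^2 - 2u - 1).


Distribute each term of the first polynomial:
  (3u)(2u^2 - 2u - 1) = 6u^3 - 6u^2 - 3u
  (-6)(2u^2 - 2u - 1) = -12u^2 + 12u + 6
Sum: 6u^3 - 18u^2 + 9u + 6


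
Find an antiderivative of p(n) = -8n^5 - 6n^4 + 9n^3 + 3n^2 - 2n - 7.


Reverse power rule on each term:
  ∫ -8n^5 dn = -(4/3)n^6
  ∫ -6n^4 dn = -(6/5)n^5
  ∫ 9n^3 dn = (9/4)n^4
  ∫ 3n^2 dn = n^3
  ∫ -2n dn = -n^2
  ∫ -7 dn = -7n
F(n) = -(4/3)n^6 - (6/5)n^5 + (9/4)n^4 + n^3 - n^2 - 7n + C


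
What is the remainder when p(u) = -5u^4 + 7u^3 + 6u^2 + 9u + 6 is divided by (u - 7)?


By the Remainder Theorem, the remainder equals p(7):
  -5*(7)^4 = -12005
  7*(7)^3 = 2401
  6*(7)^2 = 294
  9*(7)^1 = 63
  constant: 6
Sum: -12005 + 2401 + 294 + 63 + 6 = -9241


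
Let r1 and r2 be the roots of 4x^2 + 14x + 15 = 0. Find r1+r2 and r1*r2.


For ax^2+bx+c=0: sum = -b/a, product = c/a.
a=4, b=14, c=15
Sum = -(14)/4 = -7/2
Product = (15)/4 = 15/4


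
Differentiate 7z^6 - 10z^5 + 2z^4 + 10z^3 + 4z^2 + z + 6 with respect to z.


Apply the power rule term by term:
  d/dz(7z^6) = 42z^5
  d/dz(-10z^5) = -50z^4
  d/dz(2z^4) = 8z^3
  d/dz(10z^3) = 30z^2
  d/dz(4z^2) = 8z
  d/dz(z) = 1
  d/dz(6) = 0
p'(z) = 42z^5 - 50z^4 + 8z^3 + 30z^2 + 8z + 1


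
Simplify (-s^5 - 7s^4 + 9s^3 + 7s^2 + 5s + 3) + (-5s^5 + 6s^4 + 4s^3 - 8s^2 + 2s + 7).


Align terms by degree and add:
  -s^5 - 7s^4 + 9s^3 + 7s^2 + 5s + 3
  -5s^5 + 6s^4 + 4s^3 - 8s^2 + 2s + 7
= -6s^5 - s^4 + 13s^3 - s^2 + 7s + 10


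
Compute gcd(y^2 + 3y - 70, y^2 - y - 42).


Factor each:
  y^2 + 3y - 70 = (y - 7)(y + 10)
  y^2 - y - 42 = (y - 7)(y + 6)
Common monic factor: y - 7


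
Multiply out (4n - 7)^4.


Expand (4n - 7)^4 by repeated multiplication:
  (4n - 7)^2 = 16n^2 - 56n + 49
  (4n - 7)^3 = 64n^3 - 336n^2 + 588n - 343
= 256n^4 - 1792n^3 + 4704n^2 - 5488n + 2401


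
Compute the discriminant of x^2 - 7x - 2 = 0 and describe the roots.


D = b^2 - 4ac = (-7)^2 - 4(1)(-2) = 49 + 8 = 57
Since D > 0: two distinct irrational roots


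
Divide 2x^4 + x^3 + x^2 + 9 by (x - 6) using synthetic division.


Synthetic division with c = 6. Coefficients: 2, 1, 1, 0, 9
Bring down 2.
  2 * 6 = 12; 12 + 1 = 13
  13 * 6 = 78; 78 + 1 = 79
  79 * 6 = 474; 474 + 0 = 474
  474 * 6 = 2844; 2844 + 9 = 2853
Quotient: 2x^3 + 13x^2 + 79x + 474, Remainder: 2853


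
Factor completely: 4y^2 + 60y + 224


Roots satisfy r1 + r2 = -b/a = -15 and r1*r2 = c/a = 56.
So r1 = -8, r2 = -7.
4y^2 + 60y + 224 = 4(y - r1)(y - r2) = 4(y + 8)(y + 7)


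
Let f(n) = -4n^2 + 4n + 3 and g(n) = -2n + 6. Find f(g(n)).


Substitute g(n) into f:
f(g(n)) = -4*(-2n + 6)^2 + 4*(-2n + 6) + 3
(-2n + 6)^2 = 4n^2 - 24n + 36
Expand and combine: -16n^2 + 88n - 117


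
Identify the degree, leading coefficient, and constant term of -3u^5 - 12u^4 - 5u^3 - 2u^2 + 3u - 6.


Highest power of u is 5, with coefficient -3. Constant term is -6.
Degree = 5, leading coefficient = -3, constant term = -6


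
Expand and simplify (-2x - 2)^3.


Expand (-2x - 2)^3 by repeated multiplication:
  (-2x - 2)^2 = 4x^2 + 8x + 4
= -8x^3 - 24x^2 - 24x - 8


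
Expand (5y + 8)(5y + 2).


Distribute each term of the first polynomial:
  (5y)(5y + 2) = 25y^2 + 10y
  (8)(5y + 2) = 40y + 16
Sum: 25y^2 + 50y + 16


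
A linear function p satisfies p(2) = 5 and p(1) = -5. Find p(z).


p(z) = mz + b. Using p(2)=5, p(1)=-5:
m = (5 + 5)/(2 - 1) = 10/1 = 10
b = 5 - m*(2) = 5 - 20 = -15
p(z) = 10z - 15


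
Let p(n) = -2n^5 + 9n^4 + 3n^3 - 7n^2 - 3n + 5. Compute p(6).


Using direct substitution:
  -2 * (6)^5 = -15552
  9 * (6)^4 = 11664
  3 * (6)^3 = 648
  -7 * (6)^2 = -252
  -3 * (6)^1 = -18
  constant: 5
Sum = -15552 + 11664 + 648 - 252 - 18 + 5 = -3505


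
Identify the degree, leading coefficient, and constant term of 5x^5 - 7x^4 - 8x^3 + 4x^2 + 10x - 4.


Highest power of x is 5, with coefficient 5. Constant term is -4.
Degree = 5, leading coefficient = 5, constant term = -4


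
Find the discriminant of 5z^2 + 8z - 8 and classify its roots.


D = b^2 - 4ac = (8)^2 - 4(5)(-8) = 64 + 160 = 224
Since D > 0: two distinct irrational roots


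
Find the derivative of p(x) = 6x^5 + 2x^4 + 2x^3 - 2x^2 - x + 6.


Apply the power rule term by term:
  d/dx(6x^5) = 30x^4
  d/dx(2x^4) = 8x^3
  d/dx(2x^3) = 6x^2
  d/dx(-2x^2) = -4x
  d/dx(-x) = -1
  d/dx(6) = 0
p'(x) = 30x^4 + 8x^3 + 6x^2 - 4x - 1


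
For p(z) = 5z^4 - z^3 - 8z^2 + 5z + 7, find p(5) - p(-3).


p(5) = 2832
p(-3) = 352
p(5) - p(-3) = 2832 - 352 = 2480


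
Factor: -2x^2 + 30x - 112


Roots satisfy r1 + r2 = -b/a = 15 and r1*r2 = c/a = 56.
So r1 = 8, r2 = 7.
-2x^2 + 30x - 112 = -2(x - r1)(x - r2) = -2(x - 8)(x - 7)


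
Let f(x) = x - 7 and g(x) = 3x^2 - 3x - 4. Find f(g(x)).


Substitute g(x) into f:
f(g(x)) = 1*(3x^2 - 3x - 4) + (-7)
Expand and combine: 3x^2 - 3x - 11


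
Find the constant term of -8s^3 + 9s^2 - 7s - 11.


Read off the constant term: -11


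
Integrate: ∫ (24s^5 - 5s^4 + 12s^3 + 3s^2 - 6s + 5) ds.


Reverse power rule on each term:
  ∫ 24s^5 ds = 4s^6
  ∫ -5s^4 ds = -s^5
  ∫ 12s^3 ds = 3s^4
  ∫ 3s^2 ds = s^3
  ∫ -6s ds = -3s^2
  ∫ 5 ds = 5s
F(s) = 4s^6 - s^5 + 3s^4 + s^3 - 3s^2 + 5s + C


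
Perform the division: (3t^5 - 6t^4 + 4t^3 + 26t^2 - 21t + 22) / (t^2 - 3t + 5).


(3t^5 - 6t^4 + 4t^3 + 26t^2 - 21t + 22) / (t^2 - 3t + 5)
Step 1: 3t^3 * (t^2 - 3t + 5) = 3t^5 - 9t^4 + 15t^3; subtract.
Step 2: 3t^2 * (t^2 - 3t + 5) = 3t^4 - 9t^3 + 15t^2; subtract.
Step 3: -2t * (t^2 - 3t + 5) = -2t^3 + 6t^2 - 10t; subtract.
Step 4: 5 * (t^2 - 3t + 5) = 5t^2 - 15t + 25; subtract.
Quotient: 3t^3 + 3t^2 - 2t + 5, Remainder: 4t - 3


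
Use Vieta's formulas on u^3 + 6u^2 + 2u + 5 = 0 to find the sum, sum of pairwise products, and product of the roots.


Monic cubic u^3+bu^2+cu+d=0: sum=-b, pairwise sum=c, product=-d.
b=6, c=2, d=5
r1+r2+r3 = -6
r1r2+r1r3+r2r3 = 2
r1r2r3 = -5


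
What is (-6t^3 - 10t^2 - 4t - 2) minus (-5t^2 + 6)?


Distribute the minus sign:
  (-6t^3 - 10t^2 - 4t - 2)
- (-5t^2 + 6)
Negate second polynomial: 5t^2 - 6
Add: -6t^3 - 5t^2 - 4t - 8


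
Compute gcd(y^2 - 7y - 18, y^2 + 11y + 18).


Factor each:
  y^2 - 7y - 18 = (y + 2)(y - 9)
  y^2 + 11y + 18 = (y + 2)(y + 9)
Common monic factor: y + 2


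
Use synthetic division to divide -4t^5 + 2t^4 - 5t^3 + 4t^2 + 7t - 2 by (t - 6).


Synthetic division with c = 6. Coefficients: -4, 2, -5, 4, 7, -2
Bring down -4.
  -4 * 6 = -24; -24 + 2 = -22
  -22 * 6 = -132; -132 - 5 = -137
  -137 * 6 = -822; -822 + 4 = -818
  -818 * 6 = -4908; -4908 + 7 = -4901
  -4901 * 6 = -29406; -29406 - 2 = -29408
Quotient: -4t^4 - 22t^3 - 137t^2 - 818t - 4901, Remainder: -29408


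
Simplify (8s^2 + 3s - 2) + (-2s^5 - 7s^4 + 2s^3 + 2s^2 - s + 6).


Align terms by degree and add:
  8s^2 + 3s - 2
  -2s^5 - 7s^4 + 2s^3 + 2s^2 - s + 6
= -2s^5 - 7s^4 + 2s^3 + 10s^2 + 2s + 4


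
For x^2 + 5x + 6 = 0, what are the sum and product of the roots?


For ax^2+bx+c=0: sum = -b/a, product = c/a.
a=1, b=5, c=6
Sum = -(5)/1 = -5
Product = (6)/1 = 6


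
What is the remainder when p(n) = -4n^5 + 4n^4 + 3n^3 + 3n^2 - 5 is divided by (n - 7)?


By the Remainder Theorem, the remainder equals p(7):
  -4*(7)^5 = -67228
  4*(7)^4 = 9604
  3*(7)^3 = 1029
  3*(7)^2 = 147
  0*(7)^1 = 0
  constant: -5
Sum: -67228 + 9604 + 1029 + 147 + 0 - 5 = -56453


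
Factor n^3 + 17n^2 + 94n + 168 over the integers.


Try integer roots (divisors of 168). n=-6: p(-6)=0.
Divide out (n + 6): quotient is n^2 + 11n + 28.
Factor the quadratic: (n + 4)(n + 7)
Result: (n + 6)(n + 4)(n + 7)
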